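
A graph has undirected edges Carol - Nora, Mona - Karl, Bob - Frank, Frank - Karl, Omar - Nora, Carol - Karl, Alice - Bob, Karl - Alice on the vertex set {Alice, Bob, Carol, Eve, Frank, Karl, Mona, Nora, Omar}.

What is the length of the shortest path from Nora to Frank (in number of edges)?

Distance 0: Nora.
Distance 1: Carol, Omar.
Distance 2: Karl.
Distance 3: Alice, Frank, Mona — contains Frank.

3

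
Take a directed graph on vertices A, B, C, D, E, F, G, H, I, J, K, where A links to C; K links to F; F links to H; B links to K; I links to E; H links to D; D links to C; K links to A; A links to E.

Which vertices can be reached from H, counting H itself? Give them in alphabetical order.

Start at H.
Its neighbours: D.
Then their neighbours: C.
Nothing further is reachable.

C, D, H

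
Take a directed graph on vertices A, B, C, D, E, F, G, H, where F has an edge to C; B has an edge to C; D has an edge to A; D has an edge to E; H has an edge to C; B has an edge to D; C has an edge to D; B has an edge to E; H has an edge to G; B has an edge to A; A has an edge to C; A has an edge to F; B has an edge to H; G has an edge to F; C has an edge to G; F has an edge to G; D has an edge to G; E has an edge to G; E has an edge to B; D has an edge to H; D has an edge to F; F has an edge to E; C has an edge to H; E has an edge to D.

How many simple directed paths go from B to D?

15

B→A→C→D
B→A→C→G→F→E→D
B→A→C→H→G→F→E→D
B→A→F→C→D
B→A→F→E→D
B→C→D
B→C→G→F→E→D
B→C→H→G→F→E→D
B→D
B→E→D
B→E→G→F→C→D
B→H→C→D
B→H→C→G→F→E→D
B→H→G→F→C→D
B→H→G→F→E→D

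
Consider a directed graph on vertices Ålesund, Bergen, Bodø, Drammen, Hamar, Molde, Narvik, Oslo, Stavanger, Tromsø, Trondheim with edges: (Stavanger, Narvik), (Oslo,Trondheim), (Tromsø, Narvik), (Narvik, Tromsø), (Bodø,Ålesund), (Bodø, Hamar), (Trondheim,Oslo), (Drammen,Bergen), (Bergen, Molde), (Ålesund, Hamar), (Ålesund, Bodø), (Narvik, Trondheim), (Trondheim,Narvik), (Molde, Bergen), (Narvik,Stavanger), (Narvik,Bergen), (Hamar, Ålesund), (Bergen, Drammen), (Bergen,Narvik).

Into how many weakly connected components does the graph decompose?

2

From Ålesund: component {Ålesund, Bodø, Hamar}.
From Bergen: component {Bergen, Drammen, Molde, Narvik, Oslo, Stavanger, Tromsø, Trondheim}.
That's 2 components.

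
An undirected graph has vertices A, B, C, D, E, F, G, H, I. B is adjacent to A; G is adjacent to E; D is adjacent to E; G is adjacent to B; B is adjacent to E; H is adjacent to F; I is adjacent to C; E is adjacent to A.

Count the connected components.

From A: component {A, B, D, E, G}.
From C: component {C, I}.
From F: component {F, H}.
That's 3 components.

3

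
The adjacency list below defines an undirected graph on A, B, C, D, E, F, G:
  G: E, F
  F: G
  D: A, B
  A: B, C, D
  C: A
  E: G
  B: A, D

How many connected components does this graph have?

From A: component {A, B, C, D}.
From E: component {E, F, G}.
That's 2 components.

2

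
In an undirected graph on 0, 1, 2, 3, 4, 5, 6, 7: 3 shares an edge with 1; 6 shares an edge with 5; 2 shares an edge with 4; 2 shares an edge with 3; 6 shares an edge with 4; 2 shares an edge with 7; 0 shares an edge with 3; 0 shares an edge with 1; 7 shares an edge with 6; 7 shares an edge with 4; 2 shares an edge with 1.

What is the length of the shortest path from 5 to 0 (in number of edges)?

5

Distance 0: 5.
Distance 1: 6.
Distance 2: 4, 7.
Distance 3: 2.
Distance 4: 1, 3.
Distance 5: 0 — contains 0.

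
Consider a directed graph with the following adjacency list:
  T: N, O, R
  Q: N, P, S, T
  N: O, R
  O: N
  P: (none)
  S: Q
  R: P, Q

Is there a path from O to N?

Explore from O.
Distance 1: reach N.
Found N.

Yes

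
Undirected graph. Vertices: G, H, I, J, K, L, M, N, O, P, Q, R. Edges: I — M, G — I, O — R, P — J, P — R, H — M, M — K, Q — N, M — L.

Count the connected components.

From G: component {G, H, I, K, L, M}.
From J: component {J, O, P, R}.
From N: component {N, Q}.
That's 3 components.

3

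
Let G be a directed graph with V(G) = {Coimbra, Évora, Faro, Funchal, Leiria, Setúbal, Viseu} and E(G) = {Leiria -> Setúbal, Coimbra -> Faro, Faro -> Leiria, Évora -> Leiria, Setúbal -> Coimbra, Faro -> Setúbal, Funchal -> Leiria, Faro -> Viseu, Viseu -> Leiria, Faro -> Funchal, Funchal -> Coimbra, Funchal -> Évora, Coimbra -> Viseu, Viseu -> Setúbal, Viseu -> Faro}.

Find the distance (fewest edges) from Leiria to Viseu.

3

Distance 0: Leiria.
Distance 1: Setúbal.
Distance 2: Coimbra.
Distance 3: Faro, Viseu — contains Viseu.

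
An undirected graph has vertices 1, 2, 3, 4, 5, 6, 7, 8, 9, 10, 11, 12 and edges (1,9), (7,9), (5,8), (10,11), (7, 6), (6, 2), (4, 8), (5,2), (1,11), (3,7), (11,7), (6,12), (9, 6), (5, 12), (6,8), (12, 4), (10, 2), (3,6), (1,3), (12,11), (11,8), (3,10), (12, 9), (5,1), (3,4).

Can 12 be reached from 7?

Yes

Explore from 7.
Distance 1: reach 3, 6, 9, 11.
Distance 2: reach 1, 2, 4, 8, 10, 12.
Found 12.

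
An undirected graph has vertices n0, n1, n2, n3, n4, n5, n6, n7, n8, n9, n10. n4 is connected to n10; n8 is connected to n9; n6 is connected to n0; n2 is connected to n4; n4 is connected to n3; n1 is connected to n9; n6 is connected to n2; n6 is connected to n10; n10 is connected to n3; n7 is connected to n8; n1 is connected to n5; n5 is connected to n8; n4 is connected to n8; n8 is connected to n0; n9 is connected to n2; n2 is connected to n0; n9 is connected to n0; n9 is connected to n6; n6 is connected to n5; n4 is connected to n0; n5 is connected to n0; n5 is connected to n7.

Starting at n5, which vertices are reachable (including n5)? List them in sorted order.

Start at n5.
Its neighbours: n0, n1, n6, n7, n8.
Then their neighbours: n2, n4, n9, n10.
Then next layer: n3.
Every vertex is now reached.

n0, n1, n2, n3, n4, n5, n6, n7, n8, n9, n10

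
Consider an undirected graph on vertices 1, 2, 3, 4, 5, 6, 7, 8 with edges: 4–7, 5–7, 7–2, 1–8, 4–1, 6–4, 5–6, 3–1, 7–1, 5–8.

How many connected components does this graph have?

From 1: component {1, 2, 3, 4, 5, 6, 7, 8}.
That's 1 component.

1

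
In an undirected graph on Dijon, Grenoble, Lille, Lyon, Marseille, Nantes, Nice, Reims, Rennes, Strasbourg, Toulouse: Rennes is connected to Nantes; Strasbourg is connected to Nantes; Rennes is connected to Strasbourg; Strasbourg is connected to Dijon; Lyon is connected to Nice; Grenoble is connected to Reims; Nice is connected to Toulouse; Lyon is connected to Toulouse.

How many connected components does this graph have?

From Dijon: component {Dijon, Nantes, Rennes, Strasbourg}.
From Grenoble: component {Grenoble, Reims}.
From Lille: component {Lille}.
From Lyon: component {Lyon, Nice, Toulouse}.
From Marseille: component {Marseille}.
That's 5 components.

5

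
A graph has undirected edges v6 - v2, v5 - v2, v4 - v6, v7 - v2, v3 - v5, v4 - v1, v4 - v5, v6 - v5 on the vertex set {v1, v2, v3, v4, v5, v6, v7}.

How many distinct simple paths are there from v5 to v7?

v5–v2–v7
v5–v4–v6–v2–v7
v5–v6–v2–v7

3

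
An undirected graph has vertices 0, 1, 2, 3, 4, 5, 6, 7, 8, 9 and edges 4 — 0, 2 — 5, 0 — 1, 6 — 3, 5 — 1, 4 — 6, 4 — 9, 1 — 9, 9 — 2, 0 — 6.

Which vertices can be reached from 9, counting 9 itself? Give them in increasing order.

0, 1, 2, 3, 4, 5, 6, 9

Start at 9.
Its neighbours: 1, 2, 4.
Then their neighbours: 0, 5, 6.
Then next layer: 3.
Nothing further is reachable.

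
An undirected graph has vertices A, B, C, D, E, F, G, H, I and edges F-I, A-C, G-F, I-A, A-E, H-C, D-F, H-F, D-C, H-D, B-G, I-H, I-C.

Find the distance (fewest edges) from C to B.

Distance 0: C.
Distance 1: A, D, H, I.
Distance 2: E, F.
Distance 3: G.
Distance 4: B — contains B.

4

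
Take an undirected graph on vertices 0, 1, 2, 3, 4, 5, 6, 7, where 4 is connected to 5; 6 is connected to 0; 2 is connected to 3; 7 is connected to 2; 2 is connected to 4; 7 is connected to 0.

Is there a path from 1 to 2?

No

1 has no edges, so nothing is reachable from it.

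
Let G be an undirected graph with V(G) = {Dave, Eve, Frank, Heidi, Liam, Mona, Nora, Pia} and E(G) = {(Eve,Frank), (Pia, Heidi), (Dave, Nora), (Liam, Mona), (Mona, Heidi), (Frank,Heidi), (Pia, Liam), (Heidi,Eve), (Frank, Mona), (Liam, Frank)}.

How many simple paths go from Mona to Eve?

Mona–Frank–Eve
Mona–Frank–Heidi–Eve
Mona–Frank–Liam–Pia–Heidi–Eve
Mona–Heidi–Eve
Mona–Heidi–Frank–Eve
Mona–Heidi–Pia–Liam–Frank–Eve
Mona–Liam–Frank–Eve
Mona–Liam–Frank–Heidi–Eve
Mona–Liam–Pia–Heidi–Eve
Mona–Liam–Pia–Heidi–Frank–Eve

10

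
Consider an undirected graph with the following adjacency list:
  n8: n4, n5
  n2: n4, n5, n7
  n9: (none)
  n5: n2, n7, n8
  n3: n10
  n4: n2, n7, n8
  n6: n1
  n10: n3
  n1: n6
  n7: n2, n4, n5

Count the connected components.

4

From n1: component {n1, n6}.
From n2: component {n2, n4, n5, n7, n8}.
From n3: component {n3, n10}.
From n9: component {n9}.
That's 4 components.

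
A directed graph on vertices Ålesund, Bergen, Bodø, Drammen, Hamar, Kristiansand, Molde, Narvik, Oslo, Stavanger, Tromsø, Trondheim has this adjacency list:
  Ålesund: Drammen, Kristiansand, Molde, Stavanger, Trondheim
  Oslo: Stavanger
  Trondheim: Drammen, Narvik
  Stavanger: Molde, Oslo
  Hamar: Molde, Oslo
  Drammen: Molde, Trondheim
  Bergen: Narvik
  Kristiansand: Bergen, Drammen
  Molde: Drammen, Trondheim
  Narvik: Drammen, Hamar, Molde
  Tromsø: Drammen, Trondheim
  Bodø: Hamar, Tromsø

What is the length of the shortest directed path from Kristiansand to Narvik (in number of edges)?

Distance 0: Kristiansand.
Distance 1: Bergen, Drammen.
Distance 2: Molde, Narvik, Trondheim — contains Narvik.

2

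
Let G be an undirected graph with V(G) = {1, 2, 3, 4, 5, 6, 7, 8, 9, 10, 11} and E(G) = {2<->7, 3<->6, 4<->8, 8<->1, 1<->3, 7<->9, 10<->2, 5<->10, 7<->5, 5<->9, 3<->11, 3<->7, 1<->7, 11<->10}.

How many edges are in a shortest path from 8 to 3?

Distance 0: 8.
Distance 1: 1, 4.
Distance 2: 3, 7 — contains 3.

2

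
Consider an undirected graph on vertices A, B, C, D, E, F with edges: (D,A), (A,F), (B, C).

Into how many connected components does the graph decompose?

From A: component {A, D, F}.
From B: component {B, C}.
From E: component {E}.
That's 3 components.

3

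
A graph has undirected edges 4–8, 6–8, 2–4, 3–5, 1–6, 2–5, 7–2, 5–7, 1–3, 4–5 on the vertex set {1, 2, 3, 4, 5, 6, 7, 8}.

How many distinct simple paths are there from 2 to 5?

2–4–5
2–4–8–6–1–3–5
2–5
2–7–5

4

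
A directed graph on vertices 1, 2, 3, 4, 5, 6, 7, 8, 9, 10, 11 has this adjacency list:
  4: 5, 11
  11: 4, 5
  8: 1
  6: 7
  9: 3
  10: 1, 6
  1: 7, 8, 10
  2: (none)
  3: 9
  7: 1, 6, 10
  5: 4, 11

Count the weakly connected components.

4

From 1: component {1, 6, 7, 8, 10}.
From 2: component {2}.
From 3: component {3, 9}.
From 4: component {4, 5, 11}.
That's 4 components.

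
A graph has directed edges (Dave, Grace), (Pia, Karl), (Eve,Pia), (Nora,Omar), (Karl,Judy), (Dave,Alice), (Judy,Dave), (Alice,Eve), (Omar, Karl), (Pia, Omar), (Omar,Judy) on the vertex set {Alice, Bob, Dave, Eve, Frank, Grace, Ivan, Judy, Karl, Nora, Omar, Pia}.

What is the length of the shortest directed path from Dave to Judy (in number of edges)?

5

Distance 0: Dave.
Distance 1: Alice, Grace.
Distance 2: Eve.
Distance 3: Pia.
Distance 4: Karl, Omar.
Distance 5: Judy — contains Judy.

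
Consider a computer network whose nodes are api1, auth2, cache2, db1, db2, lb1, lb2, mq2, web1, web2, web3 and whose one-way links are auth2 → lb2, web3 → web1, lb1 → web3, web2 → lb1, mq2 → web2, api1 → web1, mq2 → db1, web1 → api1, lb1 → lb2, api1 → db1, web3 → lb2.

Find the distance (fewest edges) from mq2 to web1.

Distance 0: mq2.
Distance 1: db1, web2.
Distance 2: lb1.
Distance 3: lb2, web3.
Distance 4: web1 — contains web1.

4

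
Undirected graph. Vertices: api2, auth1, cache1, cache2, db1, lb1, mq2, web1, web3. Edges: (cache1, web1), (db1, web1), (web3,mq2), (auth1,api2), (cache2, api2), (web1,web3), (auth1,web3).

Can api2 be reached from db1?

Explore from db1.
Distance 1: reach web1.
Distance 2: reach cache1, web3.
Distance 3: reach auth1, mq2.
Distance 4: reach api2.
Found api2.

Yes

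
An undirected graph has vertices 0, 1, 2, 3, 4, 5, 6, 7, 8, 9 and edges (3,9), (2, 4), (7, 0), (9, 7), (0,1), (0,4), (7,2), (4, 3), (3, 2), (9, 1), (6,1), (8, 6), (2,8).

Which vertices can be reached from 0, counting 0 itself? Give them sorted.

0, 1, 2, 3, 4, 6, 7, 8, 9

Start at 0.
Its neighbours: 1, 4, 7.
Then their neighbours: 2, 3, 6, 9.
Then next layer: 8.
Nothing further is reachable.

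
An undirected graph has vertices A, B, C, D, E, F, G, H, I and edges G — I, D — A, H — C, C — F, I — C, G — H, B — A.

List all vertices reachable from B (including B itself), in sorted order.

Start at B.
Its neighbours: A.
Then their neighbours: D.
Nothing further is reachable.

A, B, D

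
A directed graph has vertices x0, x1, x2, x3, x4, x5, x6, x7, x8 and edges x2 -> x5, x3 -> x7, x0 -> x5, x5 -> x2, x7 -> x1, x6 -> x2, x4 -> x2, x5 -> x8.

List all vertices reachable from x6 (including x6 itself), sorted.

Start at x6.
Its neighbours: x2.
Then their neighbours: x5.
Then next layer: x8.
Nothing further is reachable.

x2, x5, x6, x8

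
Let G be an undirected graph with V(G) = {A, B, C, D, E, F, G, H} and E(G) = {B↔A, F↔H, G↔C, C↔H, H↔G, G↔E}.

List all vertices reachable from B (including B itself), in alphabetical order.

Start at B.
Its neighbours: A.
Nothing further is reachable.

A, B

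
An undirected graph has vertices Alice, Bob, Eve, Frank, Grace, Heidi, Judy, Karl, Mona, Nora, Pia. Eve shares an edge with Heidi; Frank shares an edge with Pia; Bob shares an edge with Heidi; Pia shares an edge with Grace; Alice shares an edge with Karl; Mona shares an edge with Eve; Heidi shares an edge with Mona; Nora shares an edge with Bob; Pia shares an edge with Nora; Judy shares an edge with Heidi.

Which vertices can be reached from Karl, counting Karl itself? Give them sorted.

Alice, Karl

Start at Karl.
Its neighbours: Alice.
Nothing further is reachable.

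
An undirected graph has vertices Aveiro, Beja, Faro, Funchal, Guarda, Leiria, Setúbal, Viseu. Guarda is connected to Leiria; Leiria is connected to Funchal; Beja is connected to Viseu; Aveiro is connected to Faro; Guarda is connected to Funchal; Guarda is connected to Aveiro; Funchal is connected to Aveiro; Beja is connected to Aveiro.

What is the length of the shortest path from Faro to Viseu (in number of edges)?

3

Distance 0: Faro.
Distance 1: Aveiro.
Distance 2: Beja, Funchal, Guarda.
Distance 3: Leiria, Viseu — contains Viseu.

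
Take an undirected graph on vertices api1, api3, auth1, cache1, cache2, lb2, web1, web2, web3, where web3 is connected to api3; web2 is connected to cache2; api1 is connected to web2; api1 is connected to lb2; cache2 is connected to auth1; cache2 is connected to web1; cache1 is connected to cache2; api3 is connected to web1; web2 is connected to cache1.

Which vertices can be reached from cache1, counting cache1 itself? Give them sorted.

api1, api3, auth1, cache1, cache2, lb2, web1, web2, web3

Start at cache1.
Its neighbours: cache2, web2.
Then their neighbours: api1, auth1, web1.
Then next layer: api3, lb2.
Then next layer: web3.
Every vertex is now reached.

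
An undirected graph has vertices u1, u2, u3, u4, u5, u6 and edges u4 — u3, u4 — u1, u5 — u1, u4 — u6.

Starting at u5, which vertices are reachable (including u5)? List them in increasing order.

u1, u3, u4, u5, u6

Start at u5.
Its neighbours: u1.
Then their neighbours: u4.
Then next layer: u3, u6.
Nothing further is reachable.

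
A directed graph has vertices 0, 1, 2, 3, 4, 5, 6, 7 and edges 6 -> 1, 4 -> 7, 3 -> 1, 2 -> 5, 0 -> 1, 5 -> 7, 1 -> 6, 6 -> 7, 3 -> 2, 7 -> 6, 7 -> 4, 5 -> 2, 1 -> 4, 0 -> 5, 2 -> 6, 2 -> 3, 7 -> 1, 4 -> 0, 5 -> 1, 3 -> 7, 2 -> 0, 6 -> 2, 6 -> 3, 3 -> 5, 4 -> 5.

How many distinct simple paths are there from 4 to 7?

4→0→1→6→2→3→5→7
4→0→1→6→2→3→7
4→0→1→6→2→5→7
4→0→1→6→3→2→5→7
4→0→1→6→3→5→7
4→0→1→6→3→7
4→0→1→6→7
4→0→5→1→6→2→3→7
... and 18 more.

26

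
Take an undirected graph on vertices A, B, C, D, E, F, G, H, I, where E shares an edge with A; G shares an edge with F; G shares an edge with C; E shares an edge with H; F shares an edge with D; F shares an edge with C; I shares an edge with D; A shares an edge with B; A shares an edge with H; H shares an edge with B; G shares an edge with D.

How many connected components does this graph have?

From A: component {A, B, E, H}.
From C: component {C, D, F, G, I}.
That's 2 components.

2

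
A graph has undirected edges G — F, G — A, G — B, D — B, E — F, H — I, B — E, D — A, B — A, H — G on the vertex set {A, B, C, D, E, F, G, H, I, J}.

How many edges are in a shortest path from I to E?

4

Distance 0: I.
Distance 1: H.
Distance 2: G.
Distance 3: A, B, F.
Distance 4: D, E — contains E.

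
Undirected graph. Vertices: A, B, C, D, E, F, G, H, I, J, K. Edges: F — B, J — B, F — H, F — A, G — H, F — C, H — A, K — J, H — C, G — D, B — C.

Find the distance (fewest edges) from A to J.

Distance 0: A.
Distance 1: F, H.
Distance 2: B, C, G.
Distance 3: D, J — contains J.

3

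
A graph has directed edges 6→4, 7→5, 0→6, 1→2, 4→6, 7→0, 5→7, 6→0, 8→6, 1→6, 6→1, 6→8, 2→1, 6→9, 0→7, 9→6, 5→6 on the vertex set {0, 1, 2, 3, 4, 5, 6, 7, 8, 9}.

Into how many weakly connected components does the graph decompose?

2

From 0: component {0, 1, 2, 4, 5, 6, 7, 8, 9}.
From 3: component {3}.
That's 2 components.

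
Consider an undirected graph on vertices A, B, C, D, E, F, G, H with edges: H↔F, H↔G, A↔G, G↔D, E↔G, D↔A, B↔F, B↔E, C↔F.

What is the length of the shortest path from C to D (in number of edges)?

4

Distance 0: C.
Distance 1: F.
Distance 2: B, H.
Distance 3: E, G.
Distance 4: A, D — contains D.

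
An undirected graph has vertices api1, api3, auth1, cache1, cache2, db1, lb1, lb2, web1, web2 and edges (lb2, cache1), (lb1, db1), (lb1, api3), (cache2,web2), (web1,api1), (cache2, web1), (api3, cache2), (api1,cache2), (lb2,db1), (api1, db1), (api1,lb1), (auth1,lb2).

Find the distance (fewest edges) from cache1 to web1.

4

Distance 0: cache1.
Distance 1: lb2.
Distance 2: auth1, db1.
Distance 3: api1, lb1.
Distance 4: api3, cache2, web1 — contains web1.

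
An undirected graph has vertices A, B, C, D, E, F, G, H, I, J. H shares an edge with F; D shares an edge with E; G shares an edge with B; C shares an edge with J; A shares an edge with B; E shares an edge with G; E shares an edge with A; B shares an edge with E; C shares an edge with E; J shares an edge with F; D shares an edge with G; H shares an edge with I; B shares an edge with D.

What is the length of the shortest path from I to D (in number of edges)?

Distance 0: I.
Distance 1: H.
Distance 2: F.
Distance 3: J.
Distance 4: C.
Distance 5: E.
Distance 6: A, B, D, G — contains D.

6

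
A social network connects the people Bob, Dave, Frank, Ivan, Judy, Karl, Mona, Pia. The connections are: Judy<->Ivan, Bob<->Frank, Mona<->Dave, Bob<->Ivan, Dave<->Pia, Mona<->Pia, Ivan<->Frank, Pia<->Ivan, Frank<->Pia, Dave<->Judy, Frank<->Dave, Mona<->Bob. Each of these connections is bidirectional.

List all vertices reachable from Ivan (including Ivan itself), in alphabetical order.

Start at Ivan.
Its neighbours: Bob, Frank, Judy, Pia.
Then their neighbours: Dave, Mona.
Nothing further is reachable.

Bob, Dave, Frank, Ivan, Judy, Mona, Pia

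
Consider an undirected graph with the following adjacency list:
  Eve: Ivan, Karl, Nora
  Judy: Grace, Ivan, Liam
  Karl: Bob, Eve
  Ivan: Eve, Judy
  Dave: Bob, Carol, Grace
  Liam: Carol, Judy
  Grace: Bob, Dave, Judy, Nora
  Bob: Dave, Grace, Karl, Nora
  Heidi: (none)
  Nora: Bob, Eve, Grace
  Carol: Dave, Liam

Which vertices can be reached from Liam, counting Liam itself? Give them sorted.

Start at Liam.
Its neighbours: Carol, Judy.
Then their neighbours: Dave, Grace, Ivan.
Then next layer: Bob, Eve, Nora.
Then next layer: Karl.
Nothing further is reachable.

Bob, Carol, Dave, Eve, Grace, Ivan, Judy, Karl, Liam, Nora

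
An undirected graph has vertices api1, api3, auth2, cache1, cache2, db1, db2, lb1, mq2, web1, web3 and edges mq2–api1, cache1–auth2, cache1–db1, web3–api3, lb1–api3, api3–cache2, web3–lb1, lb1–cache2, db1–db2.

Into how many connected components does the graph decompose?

From api1: component {api1, mq2}.
From api3: component {api3, cache2, lb1, web3}.
From auth2: component {auth2, cache1, db1, db2}.
From web1: component {web1}.
That's 4 components.

4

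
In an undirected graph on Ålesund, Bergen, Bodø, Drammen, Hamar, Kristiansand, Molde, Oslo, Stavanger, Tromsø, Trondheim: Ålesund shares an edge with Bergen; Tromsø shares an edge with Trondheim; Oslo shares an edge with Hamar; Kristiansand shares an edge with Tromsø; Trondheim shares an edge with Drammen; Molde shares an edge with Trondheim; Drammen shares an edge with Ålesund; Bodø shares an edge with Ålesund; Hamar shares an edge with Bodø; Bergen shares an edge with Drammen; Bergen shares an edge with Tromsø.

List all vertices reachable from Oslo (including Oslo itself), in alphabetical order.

Ålesund, Bergen, Bodø, Drammen, Hamar, Kristiansand, Molde, Oslo, Tromsø, Trondheim

Start at Oslo.
Its neighbours: Hamar.
Then their neighbours: Bodø.
Then next layer: Ålesund.
Then next layer: Bergen, Drammen.
Then next layer: Tromsø, Trondheim.
Then next layer: Kristiansand, Molde.
Nothing further is reachable.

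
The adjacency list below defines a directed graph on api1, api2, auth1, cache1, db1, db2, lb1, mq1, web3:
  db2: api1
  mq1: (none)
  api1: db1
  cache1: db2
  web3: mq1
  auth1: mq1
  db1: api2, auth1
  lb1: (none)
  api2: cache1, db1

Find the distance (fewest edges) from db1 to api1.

Distance 0: db1.
Distance 1: api2, auth1.
Distance 2: cache1, mq1.
Distance 3: db2.
Distance 4: api1 — contains api1.

4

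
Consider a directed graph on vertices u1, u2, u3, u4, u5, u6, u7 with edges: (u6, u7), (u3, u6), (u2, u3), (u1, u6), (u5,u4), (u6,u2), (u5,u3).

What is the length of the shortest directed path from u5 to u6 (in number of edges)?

2

Distance 0: u5.
Distance 1: u3, u4.
Distance 2: u6 — contains u6.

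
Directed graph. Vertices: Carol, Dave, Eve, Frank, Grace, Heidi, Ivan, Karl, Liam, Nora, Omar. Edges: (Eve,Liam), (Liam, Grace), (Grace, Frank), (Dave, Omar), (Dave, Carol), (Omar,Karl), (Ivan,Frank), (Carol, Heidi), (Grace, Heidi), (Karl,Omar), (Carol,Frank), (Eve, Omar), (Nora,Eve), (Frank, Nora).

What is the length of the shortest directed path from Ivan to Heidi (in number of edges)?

6

Distance 0: Ivan.
Distance 1: Frank.
Distance 2: Nora.
Distance 3: Eve.
Distance 4: Liam, Omar.
Distance 5: Grace, Karl.
Distance 6: Heidi — contains Heidi.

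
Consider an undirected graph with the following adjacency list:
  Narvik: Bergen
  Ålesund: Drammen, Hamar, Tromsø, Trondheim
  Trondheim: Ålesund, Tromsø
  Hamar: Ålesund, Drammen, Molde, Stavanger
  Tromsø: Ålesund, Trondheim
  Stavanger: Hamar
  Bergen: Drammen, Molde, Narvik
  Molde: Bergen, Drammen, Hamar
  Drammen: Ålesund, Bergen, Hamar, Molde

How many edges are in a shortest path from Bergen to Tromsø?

3

Distance 0: Bergen.
Distance 1: Drammen, Molde, Narvik.
Distance 2: Ålesund, Hamar.
Distance 3: Stavanger, Tromsø, Trondheim — contains Tromsø.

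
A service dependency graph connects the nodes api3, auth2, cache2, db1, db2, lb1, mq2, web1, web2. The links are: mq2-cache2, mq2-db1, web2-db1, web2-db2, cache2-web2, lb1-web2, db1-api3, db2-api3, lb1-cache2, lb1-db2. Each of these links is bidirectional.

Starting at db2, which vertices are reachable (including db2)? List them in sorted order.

api3, cache2, db1, db2, lb1, mq2, web2

Start at db2.
Its neighbours: api3, lb1, web2.
Then their neighbours: cache2, db1.
Then next layer: mq2.
Nothing further is reachable.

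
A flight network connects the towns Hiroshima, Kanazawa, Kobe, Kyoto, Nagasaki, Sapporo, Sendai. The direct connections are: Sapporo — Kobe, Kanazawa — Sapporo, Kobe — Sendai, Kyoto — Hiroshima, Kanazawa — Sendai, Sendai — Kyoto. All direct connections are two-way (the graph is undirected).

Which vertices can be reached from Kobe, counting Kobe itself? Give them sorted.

Hiroshima, Kanazawa, Kobe, Kyoto, Sapporo, Sendai

Start at Kobe.
Its neighbours: Sapporo, Sendai.
Then their neighbours: Kanazawa, Kyoto.
Then next layer: Hiroshima.
Nothing further is reachable.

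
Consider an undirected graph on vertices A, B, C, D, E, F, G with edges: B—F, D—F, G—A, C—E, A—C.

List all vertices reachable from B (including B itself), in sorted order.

Start at B.
Its neighbours: F.
Then their neighbours: D.
Nothing further is reachable.

B, D, F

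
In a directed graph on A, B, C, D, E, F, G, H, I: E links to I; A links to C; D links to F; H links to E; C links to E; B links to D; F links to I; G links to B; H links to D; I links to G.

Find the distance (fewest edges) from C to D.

Distance 0: C.
Distance 1: E.
Distance 2: I.
Distance 3: G.
Distance 4: B.
Distance 5: D — contains D.

5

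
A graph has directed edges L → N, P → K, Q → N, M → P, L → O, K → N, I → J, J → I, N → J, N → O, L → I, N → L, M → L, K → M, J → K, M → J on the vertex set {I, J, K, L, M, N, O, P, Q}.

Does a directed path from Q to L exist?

Explore from Q.
Distance 1: reach N.
Distance 2: reach J, L, O.
Found L.

Yes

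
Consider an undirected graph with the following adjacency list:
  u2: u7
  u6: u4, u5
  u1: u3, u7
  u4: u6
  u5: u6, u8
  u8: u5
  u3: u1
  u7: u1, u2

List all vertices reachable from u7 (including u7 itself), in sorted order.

Start at u7.
Its neighbours: u1, u2.
Then their neighbours: u3.
Nothing further is reachable.

u1, u2, u3, u7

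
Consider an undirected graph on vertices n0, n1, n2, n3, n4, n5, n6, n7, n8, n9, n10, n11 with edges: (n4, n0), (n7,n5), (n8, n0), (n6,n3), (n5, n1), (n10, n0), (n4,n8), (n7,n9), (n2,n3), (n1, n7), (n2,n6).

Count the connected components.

From n0: component {n0, n4, n8, n10}.
From n1: component {n1, n5, n7, n9}.
From n2: component {n2, n3, n6}.
From n11: component {n11}.
That's 4 components.

4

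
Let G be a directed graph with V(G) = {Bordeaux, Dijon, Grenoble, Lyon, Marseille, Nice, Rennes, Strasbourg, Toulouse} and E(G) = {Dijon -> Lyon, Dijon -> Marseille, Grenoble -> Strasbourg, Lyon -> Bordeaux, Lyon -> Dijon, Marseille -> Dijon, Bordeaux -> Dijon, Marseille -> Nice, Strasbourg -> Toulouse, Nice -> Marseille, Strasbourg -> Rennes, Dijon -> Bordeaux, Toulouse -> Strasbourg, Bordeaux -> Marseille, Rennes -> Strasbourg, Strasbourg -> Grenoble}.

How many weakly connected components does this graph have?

From Bordeaux: component {Bordeaux, Dijon, Lyon, Marseille, Nice}.
From Grenoble: component {Grenoble, Rennes, Strasbourg, Toulouse}.
That's 2 components.

2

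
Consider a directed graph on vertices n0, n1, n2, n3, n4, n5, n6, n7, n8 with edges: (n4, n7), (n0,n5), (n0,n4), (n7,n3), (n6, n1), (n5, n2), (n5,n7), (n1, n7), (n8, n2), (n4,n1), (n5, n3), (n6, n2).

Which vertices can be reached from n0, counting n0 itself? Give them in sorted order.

n0, n1, n2, n3, n4, n5, n7

Start at n0.
Its neighbours: n4, n5.
Then their neighbours: n1, n2, n3, n7.
Nothing further is reachable.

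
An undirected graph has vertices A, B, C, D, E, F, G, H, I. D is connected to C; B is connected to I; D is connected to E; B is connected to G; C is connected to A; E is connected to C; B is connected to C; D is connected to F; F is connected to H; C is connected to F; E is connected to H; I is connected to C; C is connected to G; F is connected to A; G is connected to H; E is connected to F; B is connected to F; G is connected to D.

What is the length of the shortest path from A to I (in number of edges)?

Distance 0: A.
Distance 1: C, F.
Distance 2: B, D, E, G, H, I — contains I.

2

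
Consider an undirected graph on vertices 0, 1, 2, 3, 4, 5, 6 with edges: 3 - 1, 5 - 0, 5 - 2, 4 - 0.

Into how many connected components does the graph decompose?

3

From 0: component {0, 2, 4, 5}.
From 1: component {1, 3}.
From 6: component {6}.
That's 3 components.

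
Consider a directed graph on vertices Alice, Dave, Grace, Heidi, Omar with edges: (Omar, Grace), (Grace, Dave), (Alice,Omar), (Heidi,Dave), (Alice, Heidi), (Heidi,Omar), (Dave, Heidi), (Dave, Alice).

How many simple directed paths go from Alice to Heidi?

Alice→Heidi
Alice→Omar→Grace→Dave→Heidi

2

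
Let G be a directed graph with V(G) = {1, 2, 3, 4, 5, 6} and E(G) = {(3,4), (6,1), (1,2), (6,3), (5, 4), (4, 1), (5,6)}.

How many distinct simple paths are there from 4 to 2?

4→1→2

1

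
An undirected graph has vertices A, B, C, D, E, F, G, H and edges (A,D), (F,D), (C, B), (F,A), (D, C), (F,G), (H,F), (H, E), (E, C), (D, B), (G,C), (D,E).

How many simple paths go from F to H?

F–A–D–B–C–E–H
F–A–D–C–E–H
F–A–D–E–H
F–D–B–C–E–H
F–D–C–E–H
F–D–E–H
F–G–C–B–D–E–H
F–G–C–D–E–H
F–G–C–E–H
F–H

10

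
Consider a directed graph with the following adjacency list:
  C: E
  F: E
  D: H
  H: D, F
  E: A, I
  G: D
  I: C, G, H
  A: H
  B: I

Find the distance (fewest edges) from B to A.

4

Distance 0: B.
Distance 1: I.
Distance 2: C, G, H.
Distance 3: D, E, F.
Distance 4: A — contains A.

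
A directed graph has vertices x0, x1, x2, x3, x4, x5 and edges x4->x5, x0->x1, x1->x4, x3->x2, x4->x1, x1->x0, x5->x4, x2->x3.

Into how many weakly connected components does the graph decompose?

From x0: component {x0, x1, x4, x5}.
From x2: component {x2, x3}.
That's 2 components.

2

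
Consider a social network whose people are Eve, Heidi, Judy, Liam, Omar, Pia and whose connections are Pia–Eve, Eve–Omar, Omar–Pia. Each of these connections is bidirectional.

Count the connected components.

From Eve: component {Eve, Omar, Pia}.
From Heidi: component {Heidi}.
From Judy: component {Judy}.
From Liam: component {Liam}.
That's 4 components.

4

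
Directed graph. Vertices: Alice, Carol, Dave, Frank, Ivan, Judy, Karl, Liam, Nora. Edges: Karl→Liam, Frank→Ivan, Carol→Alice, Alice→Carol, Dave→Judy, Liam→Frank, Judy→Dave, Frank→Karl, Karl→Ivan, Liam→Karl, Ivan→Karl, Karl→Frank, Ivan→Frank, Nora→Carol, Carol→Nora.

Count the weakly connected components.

3

From Alice: component {Alice, Carol, Nora}.
From Dave: component {Dave, Judy}.
From Frank: component {Frank, Ivan, Karl, Liam}.
That's 3 components.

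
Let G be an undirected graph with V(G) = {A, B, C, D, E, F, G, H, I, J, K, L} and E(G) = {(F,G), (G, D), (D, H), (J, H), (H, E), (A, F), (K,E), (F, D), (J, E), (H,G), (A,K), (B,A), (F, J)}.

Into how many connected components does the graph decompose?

From A: component {A, B, D, E, F, G, H, J, K}.
From C: component {C}.
From I: component {I}.
From L: component {L}.
That's 4 components.

4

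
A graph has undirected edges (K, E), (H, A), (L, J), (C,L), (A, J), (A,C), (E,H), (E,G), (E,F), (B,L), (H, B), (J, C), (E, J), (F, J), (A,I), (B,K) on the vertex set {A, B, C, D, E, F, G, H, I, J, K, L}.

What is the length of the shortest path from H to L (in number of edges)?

2

Distance 0: H.
Distance 1: A, B, E.
Distance 2: C, F, G, I, J, K, L — contains L.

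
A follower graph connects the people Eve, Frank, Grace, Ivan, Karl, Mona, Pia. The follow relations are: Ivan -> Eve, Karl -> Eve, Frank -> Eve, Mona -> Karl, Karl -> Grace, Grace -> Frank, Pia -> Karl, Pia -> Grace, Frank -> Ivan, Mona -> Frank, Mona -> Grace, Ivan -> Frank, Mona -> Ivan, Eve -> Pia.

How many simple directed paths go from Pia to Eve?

Pia→Grace→Frank→Eve
Pia→Grace→Frank→Ivan→Eve
Pia→Karl→Eve
Pia→Karl→Grace→Frank→Eve
Pia→Karl→Grace→Frank→Ivan→Eve

5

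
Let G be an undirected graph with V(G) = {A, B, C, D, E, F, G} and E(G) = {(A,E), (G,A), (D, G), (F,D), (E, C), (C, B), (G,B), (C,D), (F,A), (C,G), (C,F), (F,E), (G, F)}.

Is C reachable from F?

Yes

Explore from F.
Distance 1: reach A, C, D, E, G.
Found C.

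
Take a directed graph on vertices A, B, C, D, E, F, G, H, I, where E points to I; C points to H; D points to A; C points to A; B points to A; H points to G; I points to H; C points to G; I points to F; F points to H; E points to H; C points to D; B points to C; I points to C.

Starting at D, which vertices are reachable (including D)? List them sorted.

A, D

Start at D.
Its neighbours: A.
Nothing further is reachable.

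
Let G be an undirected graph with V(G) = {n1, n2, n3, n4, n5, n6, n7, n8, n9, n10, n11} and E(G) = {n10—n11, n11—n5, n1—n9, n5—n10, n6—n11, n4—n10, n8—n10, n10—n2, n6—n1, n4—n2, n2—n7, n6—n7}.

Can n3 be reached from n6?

Explore from n6.
Distance 1: reach n1, n7, n11.
Distance 2: reach n2, n5, n9, n10.
Distance 3: reach n4, n8.
The search is exhausted without reaching n3; it lies in a different component.

No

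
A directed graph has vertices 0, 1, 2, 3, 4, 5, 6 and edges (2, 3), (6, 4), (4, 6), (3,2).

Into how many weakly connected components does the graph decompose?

5

From 0: component {0}.
From 1: component {1}.
From 2: component {2, 3}.
From 4: component {4, 6}.
From 5: component {5}.
That's 5 components.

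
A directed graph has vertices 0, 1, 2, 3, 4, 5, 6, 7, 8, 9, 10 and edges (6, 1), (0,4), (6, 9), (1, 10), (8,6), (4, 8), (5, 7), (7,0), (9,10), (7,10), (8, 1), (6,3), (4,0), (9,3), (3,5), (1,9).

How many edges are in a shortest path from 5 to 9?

Distance 0: 5.
Distance 1: 7.
Distance 2: 0, 10.
Distance 3: 4.
Distance 4: 8.
Distance 5: 1, 6.
Distance 6: 3, 9 — contains 9.

6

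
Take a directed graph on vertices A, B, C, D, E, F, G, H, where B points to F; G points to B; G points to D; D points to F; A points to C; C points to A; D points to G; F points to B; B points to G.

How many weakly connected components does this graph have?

4

From A: component {A, C}.
From B: component {B, D, F, G}.
From E: component {E}.
From H: component {H}.
That's 4 components.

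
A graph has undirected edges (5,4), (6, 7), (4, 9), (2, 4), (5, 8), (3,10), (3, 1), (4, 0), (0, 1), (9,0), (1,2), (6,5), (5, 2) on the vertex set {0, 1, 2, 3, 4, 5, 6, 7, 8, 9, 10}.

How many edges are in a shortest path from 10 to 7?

Distance 0: 10.
Distance 1: 3.
Distance 2: 1.
Distance 3: 0, 2.
Distance 4: 4, 5, 9.
Distance 5: 6, 8.
Distance 6: 7 — contains 7.

6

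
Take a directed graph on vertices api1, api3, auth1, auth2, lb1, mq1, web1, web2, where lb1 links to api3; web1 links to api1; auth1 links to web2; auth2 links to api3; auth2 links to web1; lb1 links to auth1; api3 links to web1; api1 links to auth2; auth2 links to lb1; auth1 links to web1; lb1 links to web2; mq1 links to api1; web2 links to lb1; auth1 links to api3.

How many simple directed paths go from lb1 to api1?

3

lb1→api3→web1→api1
lb1→auth1→api3→web1→api1
lb1→auth1→web1→api1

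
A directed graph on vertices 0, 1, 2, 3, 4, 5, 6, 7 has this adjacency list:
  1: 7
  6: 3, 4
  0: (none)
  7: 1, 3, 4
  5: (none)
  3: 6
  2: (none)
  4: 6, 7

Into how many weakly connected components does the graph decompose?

From 0: component {0}.
From 1: component {1, 3, 4, 6, 7}.
From 2: component {2}.
From 5: component {5}.
That's 4 components.

4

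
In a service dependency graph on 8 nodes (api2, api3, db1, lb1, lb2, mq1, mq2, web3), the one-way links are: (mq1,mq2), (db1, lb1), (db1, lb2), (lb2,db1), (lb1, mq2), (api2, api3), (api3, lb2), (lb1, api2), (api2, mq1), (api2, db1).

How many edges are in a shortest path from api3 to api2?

Distance 0: api3.
Distance 1: lb2.
Distance 2: db1.
Distance 3: lb1.
Distance 4: api2, mq2 — contains api2.

4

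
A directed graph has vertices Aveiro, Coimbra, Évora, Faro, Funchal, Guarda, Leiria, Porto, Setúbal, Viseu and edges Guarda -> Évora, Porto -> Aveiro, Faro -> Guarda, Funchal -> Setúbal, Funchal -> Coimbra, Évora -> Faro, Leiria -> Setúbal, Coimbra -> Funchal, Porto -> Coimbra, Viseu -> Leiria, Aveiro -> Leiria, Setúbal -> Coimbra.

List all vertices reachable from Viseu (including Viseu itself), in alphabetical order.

Start at Viseu.
Its neighbours: Leiria.
Then their neighbours: Setúbal.
Then next layer: Coimbra.
Then next layer: Funchal.
Nothing further is reachable.

Coimbra, Funchal, Leiria, Setúbal, Viseu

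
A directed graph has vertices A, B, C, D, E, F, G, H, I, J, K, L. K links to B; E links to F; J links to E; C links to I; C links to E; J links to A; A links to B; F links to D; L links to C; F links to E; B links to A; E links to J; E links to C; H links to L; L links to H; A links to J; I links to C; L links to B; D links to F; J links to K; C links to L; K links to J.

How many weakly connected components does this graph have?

From A: component {A, B, C, D, E, F, H, I, J, K, L}.
From G: component {G}.
That's 2 components.

2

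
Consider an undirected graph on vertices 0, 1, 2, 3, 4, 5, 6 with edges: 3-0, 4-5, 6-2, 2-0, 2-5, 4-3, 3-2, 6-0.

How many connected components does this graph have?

2

From 0: component {0, 2, 3, 4, 5, 6}.
From 1: component {1}.
That's 2 components.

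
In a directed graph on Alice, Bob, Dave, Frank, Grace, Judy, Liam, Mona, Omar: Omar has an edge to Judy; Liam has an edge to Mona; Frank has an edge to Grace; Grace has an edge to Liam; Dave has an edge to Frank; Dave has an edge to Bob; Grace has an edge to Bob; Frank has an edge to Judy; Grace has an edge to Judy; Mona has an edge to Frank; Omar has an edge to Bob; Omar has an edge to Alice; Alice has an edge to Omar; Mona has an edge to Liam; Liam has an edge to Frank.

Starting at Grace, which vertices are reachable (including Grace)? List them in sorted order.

Start at Grace.
Its neighbours: Bob, Judy, Liam.
Then their neighbours: Frank, Mona.
Nothing further is reachable.

Bob, Frank, Grace, Judy, Liam, Mona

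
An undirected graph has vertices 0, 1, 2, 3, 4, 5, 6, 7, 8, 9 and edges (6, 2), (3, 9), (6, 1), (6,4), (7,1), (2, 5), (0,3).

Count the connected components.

From 0: component {0, 3, 9}.
From 1: component {1, 2, 4, 5, 6, 7}.
From 8: component {8}.
That's 3 components.

3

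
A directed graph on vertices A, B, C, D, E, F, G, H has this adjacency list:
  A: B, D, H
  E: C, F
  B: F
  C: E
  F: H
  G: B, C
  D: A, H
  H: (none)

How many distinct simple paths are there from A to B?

1

A→B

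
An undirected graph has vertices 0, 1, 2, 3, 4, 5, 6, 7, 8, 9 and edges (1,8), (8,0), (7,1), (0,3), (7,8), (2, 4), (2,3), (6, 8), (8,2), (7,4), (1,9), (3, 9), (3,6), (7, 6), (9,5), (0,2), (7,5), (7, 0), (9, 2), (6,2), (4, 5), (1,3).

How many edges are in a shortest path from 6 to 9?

Distance 0: 6.
Distance 1: 2, 3, 7, 8.
Distance 2: 0, 1, 4, 5, 9 — contains 9.

2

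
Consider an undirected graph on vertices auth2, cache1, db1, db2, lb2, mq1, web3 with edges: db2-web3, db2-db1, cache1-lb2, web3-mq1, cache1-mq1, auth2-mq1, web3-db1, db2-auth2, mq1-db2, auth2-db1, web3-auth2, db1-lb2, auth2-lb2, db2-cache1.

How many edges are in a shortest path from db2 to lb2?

2

Distance 0: db2.
Distance 1: auth2, cache1, db1, mq1, web3.
Distance 2: lb2 — contains lb2.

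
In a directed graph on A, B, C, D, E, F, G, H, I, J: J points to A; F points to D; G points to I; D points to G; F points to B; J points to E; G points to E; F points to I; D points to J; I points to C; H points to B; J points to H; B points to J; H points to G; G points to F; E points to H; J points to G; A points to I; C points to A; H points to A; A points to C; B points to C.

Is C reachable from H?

Explore from H.
Distance 1: reach A, B, G.
Distance 2: reach C, E, F, I, J.
Found C.

Yes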